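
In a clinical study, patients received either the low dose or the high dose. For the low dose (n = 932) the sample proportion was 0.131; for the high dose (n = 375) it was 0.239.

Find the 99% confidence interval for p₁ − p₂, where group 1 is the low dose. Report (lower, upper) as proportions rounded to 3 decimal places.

(-0.171, -0.045)

Each SE is √(p̂(1−p̂)/n): √(0.1310·0.8690/932) = 0.01105 and √(0.2390·0.7610/375) = 0.02202.
SE(p̂₁ − p̂₂) = √(SE₁² + SE₂²) = √(0.0001221025 + 0.0004848804) = 0.02464, since the two samples are independent.
At 99% confidence z* = 2.576; margin = 2.576 × 0.02464 = 0.06347.
The difference is 0.1310 − 0.2390 = -0.1080, so the interval is -0.1080 ± 0.06347 = (-0.171, -0.045).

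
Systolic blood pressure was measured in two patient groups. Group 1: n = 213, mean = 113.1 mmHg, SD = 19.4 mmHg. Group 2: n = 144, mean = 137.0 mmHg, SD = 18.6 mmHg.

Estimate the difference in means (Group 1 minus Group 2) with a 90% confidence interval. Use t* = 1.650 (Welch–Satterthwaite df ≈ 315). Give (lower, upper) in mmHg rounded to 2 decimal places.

(-27.27, -20.53)

SE₁ = s₁/√n₁ = 19.4/√213 = 1.3293; SE₂ = 18.6/√144 = 1.5500.
Independent samples, unequal variances: SE_diff = √(SE₁² + SE₂²) = √(1.76703849 + 2.4025) = 2.0419.
t* = 1.650, so margin of error = 1.650 × 2.0419 = 3.3691.
Difference in means = 113.1 − 137.0 = -23.9000.
-23.9000 ± 3.3691 → (-27.27, -20.53).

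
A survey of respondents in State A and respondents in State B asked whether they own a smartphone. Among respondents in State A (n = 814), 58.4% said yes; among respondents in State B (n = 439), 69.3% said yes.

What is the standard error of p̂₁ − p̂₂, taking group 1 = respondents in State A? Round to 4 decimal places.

The two standard errors are √(0.5840×0.4160/814) = 0.01728 and √(0.6930×0.3070/439) = 0.02201.
Because the samples are independent, SE_diff = √(0.01728² + 0.02201²) = 0.02798.

0.0280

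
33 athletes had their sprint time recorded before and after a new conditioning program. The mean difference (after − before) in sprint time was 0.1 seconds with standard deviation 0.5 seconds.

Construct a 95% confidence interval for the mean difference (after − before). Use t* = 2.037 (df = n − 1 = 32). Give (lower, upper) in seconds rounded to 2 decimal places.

This is a matched-pairs design, so SE = s_d/√n = 0.5/√33 = 0.0870.
Margin = 2.037 × 0.0870 = 0.1772; the interval is 0.1 ± 0.1772 = (-0.08, 0.28).

(-0.08, 0.28)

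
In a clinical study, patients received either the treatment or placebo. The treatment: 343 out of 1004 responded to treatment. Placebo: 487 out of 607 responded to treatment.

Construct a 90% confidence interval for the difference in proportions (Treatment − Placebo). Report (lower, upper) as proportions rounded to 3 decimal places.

(-0.497, -0.424)

p̂₁ = 343/1004 = 0.3416 and p̂₂ = 487/607 = 0.8023.
SE₁ = √(p̂₁(1−p̂₁)/n₁) = √(0.3416·0.6584/1004) = 0.01497; SE₂ = √(0.8023·0.1977/607) = 0.01617.
Independent samples: SE of the difference = √(SE₁² + SE₂²) = √(0.0002241009 + 0.0002614689) = 0.02204.
z* for 90% confidence is 1.645, so the margin of error is 1.645 × 0.02204 = 0.03626.
Point estimate p̂₁ − p̂₂ = 0.3416 − 0.8023 = -0.4607.
-0.4607 ± 0.03626 → (-0.497, -0.424).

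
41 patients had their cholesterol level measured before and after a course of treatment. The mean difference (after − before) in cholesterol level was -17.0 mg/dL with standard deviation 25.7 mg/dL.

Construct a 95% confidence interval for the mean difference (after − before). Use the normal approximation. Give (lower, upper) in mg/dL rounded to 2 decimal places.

(-24.87, -9.13)

Paired design: SE = s_d/√n = 25.7/√41 = 4.0137.
z* = 1.960; margin of error = 1.960 × 4.0137 = 7.8669.
-17.0 ± 7.8669 → (-24.87, -9.13).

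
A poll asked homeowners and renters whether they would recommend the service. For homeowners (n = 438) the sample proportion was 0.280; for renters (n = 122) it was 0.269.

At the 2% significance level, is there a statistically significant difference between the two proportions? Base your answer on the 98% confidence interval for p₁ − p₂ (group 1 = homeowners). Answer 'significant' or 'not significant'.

not significant

Each SE is √(p̂(1−p̂)/n): √(0.2800·0.7200/438) = 0.02145 and √(0.2690·0.7310/122) = 0.04015.
SE(p̂₁ − p̂₂) = √(SE₁² + SE₂²) = √(0.0004601025 + 0.0016120225) = 0.04552, since the two samples are independent.
At 98% confidence z* = 2.326; margin = 2.326 × 0.04552 = 0.10588.
The difference is 0.2800 − 0.2690 = 0.0110, so the interval is 0.0110 ± 0.10588 = (-0.09488, 0.11688).
The interval (-0.09488, 0.11688) contains 0, so the difference is not significant.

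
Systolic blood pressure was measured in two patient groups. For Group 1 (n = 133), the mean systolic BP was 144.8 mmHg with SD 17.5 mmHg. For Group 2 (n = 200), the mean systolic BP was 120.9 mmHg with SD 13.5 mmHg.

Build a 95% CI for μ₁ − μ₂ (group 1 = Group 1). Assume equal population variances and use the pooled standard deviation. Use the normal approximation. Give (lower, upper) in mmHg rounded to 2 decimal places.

s_p = √[((n₁−1)s₁² + (n₂−1)s₂²)/(n₁+n₂−2)] = √[(132·17.5² + 199·13.5²)/331] = 15.2217.
SE = 15.2217·√(1/133 + 1/200) = 1.7031.
With z* = 1.960, margin = 1.960 × 1.7031 = 3.3381.
x̄₁ − x̄₂ = 144.8 − 120.9 = 23.9000; interval 23.9000 ± 3.3381 = (20.56, 27.24).

(20.56, 27.24)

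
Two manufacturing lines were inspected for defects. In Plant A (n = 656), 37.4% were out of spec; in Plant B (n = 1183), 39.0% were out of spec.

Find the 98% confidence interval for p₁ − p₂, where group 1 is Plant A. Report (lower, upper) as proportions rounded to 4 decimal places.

(-0.0709, 0.0389)

Each SE is √(p̂(1−p̂)/n): √(0.3740·0.6260/656) = 0.01889 and √(0.3900·0.6100/1183) = 0.01418.
SE(p̂₁ − p̂₂) = √(SE₁² + SE₂²) = √(0.0003568321 + 0.0002010724) = 0.02362, since the two samples are independent.
At 98% confidence z* = 2.326; margin = 2.326 × 0.02362 = 0.05494.
The difference is 0.3740 − 0.3900 = -0.0160, so the interval is -0.0160 ± 0.05494 = (-0.0709, 0.0389).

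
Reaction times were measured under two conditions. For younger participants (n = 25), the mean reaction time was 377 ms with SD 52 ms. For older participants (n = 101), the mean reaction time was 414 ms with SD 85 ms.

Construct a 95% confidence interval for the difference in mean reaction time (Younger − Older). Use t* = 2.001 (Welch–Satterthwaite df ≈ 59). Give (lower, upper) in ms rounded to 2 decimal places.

SE₁ = s₁/√n₁ = 52/√25 = 10.4000; SE₂ = 85/√101 = 8.4578.
Independent samples, unequal variances: SE_diff = √(SE₁² + SE₂²) = √(108.16 + 71.53438084) = 13.4050.
t* = 2.001, so margin of error = 2.001 × 13.4050 = 26.8234.
Difference in means = 377 − 414 = -37.0000.
-37.0000 ± 26.8234 → (-63.82, -10.18).

(-63.82, -10.18)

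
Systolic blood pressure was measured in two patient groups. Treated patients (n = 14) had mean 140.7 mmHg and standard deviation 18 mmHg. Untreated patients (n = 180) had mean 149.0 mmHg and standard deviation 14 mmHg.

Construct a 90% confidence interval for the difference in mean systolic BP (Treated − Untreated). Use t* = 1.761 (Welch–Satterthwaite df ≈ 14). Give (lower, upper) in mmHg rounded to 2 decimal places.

Per-group SEs: s₁/√n₁ = 18/√14 = 4.8107, s₂/√n₂ = 14/√180 = 1.0435.
Unpooled SE of the difference: √(23.14283449 + 1.08889225) = 4.9226.
Margin of error = t* · SE = 1.761 × 4.9226 = 8.6687.
x̄₁ − x̄₂ = 140.7 − 149.0 = -8.3000.
CI: -8.3000 ± 8.6687 = (-16.97, 0.37).

(-16.97, 0.37)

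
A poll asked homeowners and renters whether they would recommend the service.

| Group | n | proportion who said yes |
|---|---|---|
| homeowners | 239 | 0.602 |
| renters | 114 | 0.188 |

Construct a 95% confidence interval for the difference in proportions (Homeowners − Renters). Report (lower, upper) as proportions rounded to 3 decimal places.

(0.319, 0.509)

Each SE is √(p̂(1−p̂)/n): √(0.6020·0.3980/239) = 0.03166 and √(0.1880·0.8120/114) = 0.03659.
SE(p̂₁ − p̂₂) = √(SE₁² + SE₂²) = √(0.0010023556 + 0.0013388281) = 0.04839, since the two samples are independent.
At 95% confidence z* = 1.960; margin = 1.960 × 0.04839 = 0.09484.
The difference is 0.6020 − 0.1880 = 0.4140, so the interval is 0.4140 ± 0.09484 = (0.319, 0.509).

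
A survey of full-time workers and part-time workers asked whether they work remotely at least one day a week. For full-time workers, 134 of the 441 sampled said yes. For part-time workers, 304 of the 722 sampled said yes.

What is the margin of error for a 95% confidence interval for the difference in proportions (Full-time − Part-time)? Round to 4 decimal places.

0.0560

Sample proportions: 134/441 = 0.3039, 304/722 = 0.4211.
Each SE is √(p̂(1−p̂)/n): √(0.3039·0.6961/441) = 0.02190 and √(0.4211·0.5789/722) = 0.01837.
SE(p̂₁ − p̂₂) = √(SE₁² + SE₂²) = √(0.00047961 + 0.0003374569) = 0.02858, since the two samples are independent.
At 95% confidence z* = 1.960; margin = 1.960 × 0.02858 = 0.05602.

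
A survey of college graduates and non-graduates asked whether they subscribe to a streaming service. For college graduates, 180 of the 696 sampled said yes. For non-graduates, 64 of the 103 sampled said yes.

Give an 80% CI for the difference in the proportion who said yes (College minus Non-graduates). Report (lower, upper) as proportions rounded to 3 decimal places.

First, p̂₁ = 180/696 = 0.2586; p̂₂ = 64/103 = 0.6214.
The two standard errors are √(0.2586×0.7414/696) = 0.01660 and √(0.6214×0.3786/103) = 0.04779.
Because the samples are independent, SE_diff = √(0.01660² + 0.04779²) = 0.05059.
Using z* = 1.282 for 80%, ME = 1.282 × 0.05059 = 0.06486.
p̂₁ − p̂₂ = -0.3628; interval -0.3628 ± 0.06486 gives (-0.428, -0.298).

(-0.428, -0.298)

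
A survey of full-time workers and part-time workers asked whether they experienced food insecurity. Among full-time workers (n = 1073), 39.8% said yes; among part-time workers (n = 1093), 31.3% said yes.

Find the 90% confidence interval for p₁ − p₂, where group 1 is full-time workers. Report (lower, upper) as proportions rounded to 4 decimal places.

(0.0513, 0.1187)

SE₁ = √(p̂₁(1−p̂₁)/n₁) = √(0.3980·0.6020/1073) = 0.01494; SE₂ = √(0.3130·0.6870/1093) = 0.01403.
Independent samples: SE of the difference = √(SE₁² + SE₂²) = √(0.0002232036 + 0.0001968409) = 0.02049.
z* for 90% confidence is 1.645, so the margin of error is 1.645 × 0.02049 = 0.03371.
Point estimate p̂₁ − p̂₂ = 0.3980 − 0.3130 = 0.0850.
0.0850 ± 0.03371 → (0.0513, 0.1187).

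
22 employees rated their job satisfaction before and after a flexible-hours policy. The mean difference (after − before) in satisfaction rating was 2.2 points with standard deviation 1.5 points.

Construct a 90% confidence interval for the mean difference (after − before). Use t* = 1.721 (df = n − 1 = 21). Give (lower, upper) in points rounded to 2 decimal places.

Paired design: SE = s_d/√n = 1.5/√22 = 0.3198.
t* = 1.721; margin of error = 1.721 × 0.3198 = 0.5504.
2.2 ± 0.5504 → (1.65, 2.75).

(1.65, 2.75)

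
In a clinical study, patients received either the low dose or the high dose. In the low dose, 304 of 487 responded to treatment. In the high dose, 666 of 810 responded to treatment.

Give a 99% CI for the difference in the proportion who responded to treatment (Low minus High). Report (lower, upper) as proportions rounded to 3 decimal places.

(-0.264, -0.132)

p̂₁ = 304/487 = 0.6242 and p̂₂ = 666/810 = 0.8222.
SE₁ = √(p̂₁(1−p̂₁)/n₁) = √(0.6242·0.3758/487) = 0.02195; SE₂ = √(0.8222·0.1778/810) = 0.01343.
Independent samples: SE of the difference = √(SE₁² + SE₂²) = √(0.0004818025 + 0.0001803649) = 0.02573.
z* for 99% confidence is 2.576, so the margin of error is 2.576 × 0.02573 = 0.06628.
Point estimate p̂₁ − p̂₂ = 0.6242 − 0.8222 = -0.1980.
-0.1980 ± 0.06628 → (-0.264, -0.132).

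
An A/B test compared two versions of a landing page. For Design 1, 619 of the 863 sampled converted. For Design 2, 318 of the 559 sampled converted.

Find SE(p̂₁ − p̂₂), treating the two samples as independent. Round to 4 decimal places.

First, p̂₁ = 619/863 = 0.7173; p̂₂ = 318/559 = 0.5689.
The two standard errors are √(0.7173×0.2827/863) = 0.01533 and √(0.5689×0.4311/559) = 0.02095.
Because the samples are independent, SE_diff = √(0.01533² + 0.02095²) = 0.02596.

0.0260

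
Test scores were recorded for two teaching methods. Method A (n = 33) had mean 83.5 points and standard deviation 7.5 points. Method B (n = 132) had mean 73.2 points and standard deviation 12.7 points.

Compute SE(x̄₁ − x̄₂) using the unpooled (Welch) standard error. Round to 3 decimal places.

1.711

Standard errors of each mean: 7.5/√33 = 1.3056 and 12.7/√132 = 1.1054.
SE(x̄₁ − x̄₂) = √(1.3056² + 1.1054²) = 1.7107 for independent samples with unequal variances.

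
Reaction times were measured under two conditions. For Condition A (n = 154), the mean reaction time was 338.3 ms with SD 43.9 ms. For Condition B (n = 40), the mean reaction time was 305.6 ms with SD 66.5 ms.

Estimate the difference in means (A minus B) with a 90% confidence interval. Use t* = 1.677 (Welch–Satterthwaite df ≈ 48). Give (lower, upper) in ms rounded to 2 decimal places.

(14.10, 51.30)

SE₁ = s₁/√n₁ = 43.9/√154 = 3.5376; SE₂ = 66.5/√40 = 10.5146.
Independent samples, unequal variances: SE_diff = √(SE₁² + SE₂²) = √(12.51461376 + 110.55681316) = 11.0938.
t* = 1.677, so margin of error = 1.677 × 11.0938 = 18.6043.
Difference in means = 338.3 − 305.6 = 32.7000.
32.7000 ± 18.6043 → (14.10, 51.30).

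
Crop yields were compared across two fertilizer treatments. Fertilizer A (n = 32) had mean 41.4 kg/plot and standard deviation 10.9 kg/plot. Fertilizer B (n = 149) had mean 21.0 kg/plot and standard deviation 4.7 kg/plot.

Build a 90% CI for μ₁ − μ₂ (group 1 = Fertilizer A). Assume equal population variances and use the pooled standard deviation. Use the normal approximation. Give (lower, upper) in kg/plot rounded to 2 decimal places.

(18.40, 22.40)

Pooled variance s_p² = [31·10.9² + 148·4.7²] / (32+149−2) = 38.8404, so s_p = 6.2322.
SE_diff = s_p·√(1/n₁ + 1/n₂) = 6.2322·√(1/32 + 1/149) = 1.2143.
z* = 1.645; margin = 1.645 × 1.2143 = 1.9975.
Difference = 41.4 − 21.0 = 20.4000.
20.4000 ± 1.9975 → (18.40, 22.40).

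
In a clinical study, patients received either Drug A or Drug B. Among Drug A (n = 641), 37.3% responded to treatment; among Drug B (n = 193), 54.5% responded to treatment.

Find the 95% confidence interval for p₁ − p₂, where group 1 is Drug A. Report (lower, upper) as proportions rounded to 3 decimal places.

(-0.252, -0.092)

SE₁ = √(p̂₁(1−p̂₁)/n₁) = √(0.3730·0.6270/641) = 0.01910; SE₂ = √(0.5450·0.4550/193) = 0.03584.
Independent samples: SE of the difference = √(SE₁² + SE₂²) = √(0.00036481 + 0.0012845056) = 0.04061.
z* for 95% confidence is 1.960, so the margin of error is 1.960 × 0.04061 = 0.07960.
Point estimate p̂₁ − p̂₂ = 0.3730 − 0.5450 = -0.1720.
-0.1720 ± 0.07960 → (-0.252, -0.092).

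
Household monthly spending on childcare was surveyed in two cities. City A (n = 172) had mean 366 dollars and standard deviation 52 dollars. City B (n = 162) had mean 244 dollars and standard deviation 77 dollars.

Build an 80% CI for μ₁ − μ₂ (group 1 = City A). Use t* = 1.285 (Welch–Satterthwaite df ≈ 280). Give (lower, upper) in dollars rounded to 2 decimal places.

(112.71, 131.29)

SE₁ = s₁/√n₁ = 52/√172 = 3.9650; SE₂ = 77/√162 = 6.0497.
Independent samples, unequal variances: SE_diff = √(SE₁² + SE₂²) = √(15.721225 + 36.59887009) = 7.2333.
t* = 1.285, so margin of error = 1.285 × 7.2333 = 9.2948.
Difference in means = 366 − 244 = 122.0000.
122.0000 ± 9.2948 → (112.71, 131.29).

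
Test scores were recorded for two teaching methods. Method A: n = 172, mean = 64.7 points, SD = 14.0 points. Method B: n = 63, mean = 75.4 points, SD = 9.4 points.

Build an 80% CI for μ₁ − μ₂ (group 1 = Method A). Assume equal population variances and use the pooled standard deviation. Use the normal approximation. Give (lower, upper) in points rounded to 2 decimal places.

(-13.14, -8.26)

s_p = √[((n₁−1)s₁² + (n₂−1)s₂²)/(n₁+n₂−2)] = √[(171·14.0² + 62·9.4²)/233] = 12.9367.
SE = 12.9367·√(1/172 + 1/63) = 1.9051.
With z* = 1.282, margin = 1.282 × 1.9051 = 2.4423.
x̄₁ − x̄₂ = 64.7 − 75.4 = -10.7000; interval -10.7000 ± 2.4423 = (-13.14, -8.26).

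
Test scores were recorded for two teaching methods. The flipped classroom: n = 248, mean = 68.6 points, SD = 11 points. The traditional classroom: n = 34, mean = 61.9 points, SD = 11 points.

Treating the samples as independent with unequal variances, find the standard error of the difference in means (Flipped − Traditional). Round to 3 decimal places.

Standard errors of each mean: 11/√248 = 0.6985 and 11/√34 = 1.8865.
SE(x̄₁ − x̄₂) = √(0.6985² + 1.8865²) = 2.0117 for independent samples with unequal variances.

2.012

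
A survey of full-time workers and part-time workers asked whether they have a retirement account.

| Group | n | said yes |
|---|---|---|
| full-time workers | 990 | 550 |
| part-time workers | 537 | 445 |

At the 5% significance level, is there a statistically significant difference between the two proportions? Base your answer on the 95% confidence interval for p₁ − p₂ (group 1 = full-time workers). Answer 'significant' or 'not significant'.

First, p̂₁ = 550/990 = 0.5556; p̂₂ = 445/537 = 0.8287.
The two standard errors are √(0.5556×0.4444/990) = 0.01579 and √(0.8287×0.1713/537) = 0.01626.
Because the samples are independent, SE_diff = √(0.01579² + 0.01626²) = 0.02267.
Using z* = 1.960 for 95%, ME = 1.960 × 0.02267 = 0.04443.
p̂₁ − p̂₂ = -0.2731; interval -0.2731 ± 0.04443 gives (-0.31753, -0.22867).
The interval (-0.31753, -0.22867) does not contain 0, so the difference is significant.

significant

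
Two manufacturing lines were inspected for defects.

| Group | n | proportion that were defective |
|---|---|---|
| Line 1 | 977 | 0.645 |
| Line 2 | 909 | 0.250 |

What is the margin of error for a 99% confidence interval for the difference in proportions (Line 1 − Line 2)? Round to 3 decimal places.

0.054

Each SE is √(p̂(1−p̂)/n): √(0.6450·0.3550/977) = 0.01531 and √(0.2500·0.7500/909) = 0.01436.
SE(p̂₁ − p̂₂) = √(SE₁² + SE₂²) = √(0.0002343961 + 0.0002062096) = 0.02099, since the two samples are independent.
At 99% confidence z* = 2.576; margin = 2.576 × 0.02099 = 0.05407.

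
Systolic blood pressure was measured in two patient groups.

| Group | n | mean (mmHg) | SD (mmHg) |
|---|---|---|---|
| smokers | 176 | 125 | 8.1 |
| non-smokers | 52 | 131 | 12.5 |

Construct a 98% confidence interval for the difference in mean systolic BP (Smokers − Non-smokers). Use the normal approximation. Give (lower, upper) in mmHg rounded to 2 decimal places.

(-10.27, -1.73)

Standard errors of each mean: 8.1/√176 = 0.6106 and 12.5/√52 = 1.7334.
SE(x̄₁ − x̄₂) = √(0.6106² + 1.7334²) = 1.8378 for independent samples with unequal variances.
With z* = 2.326, the margin is 2.326 × 1.8378 = 4.2747.
x̄₁ − x̄₂ = 125 − 131 = -6.0000; the interval is -6.0000 ± 4.2747 = (-10.27, -1.73).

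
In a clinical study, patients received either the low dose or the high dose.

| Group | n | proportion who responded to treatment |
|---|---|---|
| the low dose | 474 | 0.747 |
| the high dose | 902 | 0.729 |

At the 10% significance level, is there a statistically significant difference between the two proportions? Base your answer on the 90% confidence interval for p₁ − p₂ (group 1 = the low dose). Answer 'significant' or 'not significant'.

SE₁ = √(p̂₁(1−p̂₁)/n₁) = √(0.7470·0.2530/474) = 0.01997; SE₂ = √(0.7290·0.2710/902) = 0.01480.
Independent samples: SE of the difference = √(SE₁² + SE₂²) = √(0.0003988009 + 0.00021904) = 0.02486.
z* for 90% confidence is 1.645, so the margin of error is 1.645 × 0.02486 = 0.04089.
Point estimate p̂₁ − p̂₂ = 0.7470 − 0.7290 = 0.0180.
0.0180 ± 0.04089 → (-0.02289, 0.05889).
The interval (-0.02289, 0.05889) contains 0, so the difference is not significant.

not significant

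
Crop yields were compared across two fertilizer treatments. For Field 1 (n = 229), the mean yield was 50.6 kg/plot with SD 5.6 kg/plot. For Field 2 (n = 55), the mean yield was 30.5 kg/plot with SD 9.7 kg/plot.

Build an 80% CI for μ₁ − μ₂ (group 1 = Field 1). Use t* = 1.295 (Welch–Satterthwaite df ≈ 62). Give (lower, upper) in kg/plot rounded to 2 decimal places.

SE₁ = s₁/√n₁ = 5.6/√229 = 0.3701; SE₂ = 9.7/√55 = 1.3079.
Independent samples, unequal variances: SE_diff = √(SE₁² + SE₂²) = √(0.13697401 + 1.71060241) = 1.3593.
t* = 1.295, so margin of error = 1.295 × 1.3593 = 1.7603.
Difference in means = 50.6 − 30.5 = 20.1000.
20.1000 ± 1.7603 → (18.34, 21.86).

(18.34, 21.86)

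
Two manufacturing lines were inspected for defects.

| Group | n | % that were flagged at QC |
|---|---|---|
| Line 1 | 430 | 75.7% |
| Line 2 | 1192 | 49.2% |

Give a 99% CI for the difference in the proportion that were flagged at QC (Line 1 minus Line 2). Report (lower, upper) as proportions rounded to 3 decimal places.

The two standard errors are √(0.7570×0.2430/430) = 0.02068 and √(0.4920×0.5080/1192) = 0.01448.
Because the samples are independent, SE_diff = √(0.02068² + 0.01448²) = 0.02525.
Using z* = 2.576 for 99%, ME = 2.576 × 0.02525 = 0.06504.
p̂₁ − p̂₂ = 0.2650; interval 0.2650 ± 0.06504 gives (0.200, 0.330).

(0.200, 0.330)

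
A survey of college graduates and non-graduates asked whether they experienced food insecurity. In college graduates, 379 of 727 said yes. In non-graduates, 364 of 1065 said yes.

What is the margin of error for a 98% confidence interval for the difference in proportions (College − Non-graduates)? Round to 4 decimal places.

0.0548

Sample proportions: 379/727 = 0.5213, 364/1065 = 0.3418.
Each SE is √(p̂(1−p̂)/n): √(0.5213·0.4787/727) = 0.01853 and √(0.3418·0.6582/1065) = 0.01453.
SE(p̂₁ − p̂₂) = √(SE₁² + SE₂²) = √(0.0003433609 + 0.0002111209) = 0.02355, since the two samples are independent.
At 98% confidence z* = 2.326; margin = 2.326 × 0.02355 = 0.05478.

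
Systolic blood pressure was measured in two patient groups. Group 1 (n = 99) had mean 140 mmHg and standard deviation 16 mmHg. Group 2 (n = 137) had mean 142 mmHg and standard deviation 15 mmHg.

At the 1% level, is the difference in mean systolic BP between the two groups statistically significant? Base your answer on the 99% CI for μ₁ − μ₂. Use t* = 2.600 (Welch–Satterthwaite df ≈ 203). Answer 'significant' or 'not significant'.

Per-group SEs: s₁/√n₁ = 16/√99 = 1.6081, s₂/√n₂ = 15/√137 = 1.2815.
Unpooled SE of the difference: √(2.58598561 + 1.64224225) = 2.0563.
Margin of error = t* · SE = 2.600 × 2.0563 = 5.3464.
x̄₁ − x̄₂ = 140 − 142 = -2.0000.
CI: -2.0000 ± 5.3464 = (-7.3464, 3.3464).
The interval (-7.3464, 3.3464) contains 0, so the difference is not significant.

not significant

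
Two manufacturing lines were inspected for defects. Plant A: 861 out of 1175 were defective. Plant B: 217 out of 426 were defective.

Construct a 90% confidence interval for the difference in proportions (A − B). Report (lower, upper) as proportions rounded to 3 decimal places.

(0.178, 0.269)

First, p̂₁ = 861/1175 = 0.7328; p̂₂ = 217/426 = 0.5094.
The two standard errors are √(0.7328×0.2672/1175) = 0.01291 and √(0.5094×0.4906/426) = 0.02422.
Because the samples are independent, SE_diff = √(0.01291² + 0.02422²) = 0.02745.
Using z* = 1.645 for 90%, ME = 1.645 × 0.02745 = 0.04516.
p̂₁ − p̂₂ = 0.2234; interval 0.2234 ± 0.04516 gives (0.178, 0.269).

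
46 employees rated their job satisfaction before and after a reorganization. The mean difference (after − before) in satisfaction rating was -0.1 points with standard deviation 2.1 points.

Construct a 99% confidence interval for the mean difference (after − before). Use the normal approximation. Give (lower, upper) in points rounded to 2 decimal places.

(-0.90, 0.70)

Paired design: SE = s_d/√n = 2.1/√46 = 0.3096.
z* = 2.576; margin of error = 2.576 × 0.3096 = 0.7975.
-0.1 ± 0.7975 → (-0.90, 0.70).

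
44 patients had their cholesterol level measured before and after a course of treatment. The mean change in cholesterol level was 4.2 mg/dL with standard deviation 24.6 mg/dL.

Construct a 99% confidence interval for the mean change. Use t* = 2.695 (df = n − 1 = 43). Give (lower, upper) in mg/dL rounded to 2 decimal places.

(-5.79, 14.19)

Paired design: SE = s_d/√n = 24.6/√44 = 3.7086.
t* = 2.695; margin of error = 2.695 × 3.7086 = 9.9947.
4.2 ± 9.9947 → (-5.79, 14.19).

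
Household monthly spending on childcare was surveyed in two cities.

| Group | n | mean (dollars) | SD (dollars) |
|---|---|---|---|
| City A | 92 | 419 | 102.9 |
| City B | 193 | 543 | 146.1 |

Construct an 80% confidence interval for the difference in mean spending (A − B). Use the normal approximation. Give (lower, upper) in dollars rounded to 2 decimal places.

(-143.26, -104.74)

Standard errors of each mean: 102.9/√92 = 10.7281 and 146.1/√193 = 10.5165.
SE(x̄₁ − x̄₂) = √(10.7281² + 10.5165²) = 15.0229 for independent samples with unequal variances.
With z* = 1.282, the margin is 1.282 × 15.0229 = 19.2594.
x̄₁ − x̄₂ = 419 − 543 = -124.0000; the interval is -124.0000 ± 19.2594 = (-143.26, -104.74).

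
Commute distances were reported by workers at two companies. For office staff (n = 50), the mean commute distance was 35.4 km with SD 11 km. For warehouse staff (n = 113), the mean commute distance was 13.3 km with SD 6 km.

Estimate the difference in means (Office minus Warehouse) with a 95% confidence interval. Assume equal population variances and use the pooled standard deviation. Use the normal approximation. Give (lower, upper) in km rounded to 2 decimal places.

Pooled variance s_p² = [49·11² + 112·6²] / (50+113−2) = 61.8696, so s_p = 7.8657.
SE_diff = s_p·√(1/n₁ + 1/n₂) = 7.8657·√(1/50 + 1/113) = 1.3360.
z* = 1.960; margin = 1.960 × 1.3360 = 2.6186.
Difference = 35.4 − 13.3 = 22.1000.
22.1000 ± 2.6186 → (19.48, 24.72).

(19.48, 24.72)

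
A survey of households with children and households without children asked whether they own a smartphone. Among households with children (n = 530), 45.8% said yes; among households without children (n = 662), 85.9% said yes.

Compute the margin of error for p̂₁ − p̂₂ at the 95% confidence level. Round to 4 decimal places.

0.0500

SE₁ = √(p̂₁(1−p̂₁)/n₁) = √(0.4580·0.5420/530) = 0.02164; SE₂ = √(0.8590·0.1410/662) = 0.01353.
Independent samples: SE of the difference = √(SE₁² + SE₂²) = √(0.0004682896 + 0.0001830609) = 0.02552.
z* for 95% confidence is 1.960, so the margin of error is 1.960 × 0.02552 = 0.05002.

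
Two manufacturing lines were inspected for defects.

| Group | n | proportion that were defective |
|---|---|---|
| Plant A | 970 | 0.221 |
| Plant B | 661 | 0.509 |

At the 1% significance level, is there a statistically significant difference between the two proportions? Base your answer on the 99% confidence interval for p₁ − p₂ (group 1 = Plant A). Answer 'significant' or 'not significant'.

SE₁ = √(p̂₁(1−p̂₁)/n₁) = √(0.2210·0.7790/970) = 0.01332; SE₂ = √(0.5090·0.4910/661) = 0.01944.
Independent samples: SE of the difference = √(SE₁² + SE₂²) = √(0.0001774224 + 0.0003779136) = 0.02357.
z* for 99% confidence is 2.576, so the margin of error is 2.576 × 0.02357 = 0.06072.
Point estimate p̂₁ − p̂₂ = 0.2210 − 0.5090 = -0.2880.
-0.2880 ± 0.06072 → (-0.34872, -0.22728).
The interval (-0.34872, -0.22728) does not contain 0, so the difference is significant.

significant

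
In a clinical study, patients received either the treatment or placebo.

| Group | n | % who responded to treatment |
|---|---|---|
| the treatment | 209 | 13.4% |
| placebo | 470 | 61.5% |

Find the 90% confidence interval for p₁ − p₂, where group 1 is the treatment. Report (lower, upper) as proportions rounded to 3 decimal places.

Each SE is √(p̂(1−p̂)/n): √(0.1340·0.8660/209) = 0.02356 and √(0.6150·0.3850/470) = 0.02244.
SE(p̂₁ − p̂₂) = √(SE₁² + SE₂²) = √(0.0005550736 + 0.0005035536) = 0.03254, since the two samples are independent.
At 90% confidence z* = 1.645; margin = 1.645 × 0.03254 = 0.05353.
The difference is 0.1340 − 0.6150 = -0.4810, so the interval is -0.4810 ± 0.05353 = (-0.535, -0.427).

(-0.535, -0.427)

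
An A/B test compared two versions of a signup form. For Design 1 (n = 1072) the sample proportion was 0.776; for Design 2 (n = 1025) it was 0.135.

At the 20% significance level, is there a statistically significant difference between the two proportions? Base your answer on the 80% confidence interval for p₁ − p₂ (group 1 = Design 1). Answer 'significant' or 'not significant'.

SE₁ = √(p̂₁(1−p̂₁)/n₁) = √(0.7760·0.2240/1072) = 0.01273; SE₂ = √(0.1350·0.8650/1025) = 0.01067.
Independent samples: SE of the difference = √(SE₁² + SE₂²) = √(0.0001620529 + 0.0001138489) = 0.01661.
z* for 80% confidence is 1.282, so the margin of error is 1.282 × 0.01661 = 0.02129.
Point estimate p̂₁ − p̂₂ = 0.7760 − 0.1350 = 0.6410.
0.6410 ± 0.02129 → (0.61971, 0.66229).
The interval (0.61971, 0.66229) does not contain 0, so the difference is significant.

significant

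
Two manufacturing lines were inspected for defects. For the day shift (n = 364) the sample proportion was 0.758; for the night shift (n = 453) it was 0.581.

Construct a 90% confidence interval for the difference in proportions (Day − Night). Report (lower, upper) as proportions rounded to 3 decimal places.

Each SE is √(p̂(1−p̂)/n): √(0.7580·0.2420/364) = 0.02245 and √(0.5810·0.4190/453) = 0.02318.
SE(p̂₁ − p̂₂) = √(SE₁² + SE₂²) = √(0.0005040025 + 0.0005373124) = 0.03227, since the two samples are independent.
At 90% confidence z* = 1.645; margin = 1.645 × 0.03227 = 0.05308.
The difference is 0.7580 − 0.5810 = 0.1770, so the interval is 0.1770 ± 0.05308 = (0.124, 0.230).

(0.124, 0.230)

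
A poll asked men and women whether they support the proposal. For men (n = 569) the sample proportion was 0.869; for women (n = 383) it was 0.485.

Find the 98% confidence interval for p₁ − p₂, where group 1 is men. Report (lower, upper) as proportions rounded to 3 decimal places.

(0.316, 0.452)

SE₁ = √(p̂₁(1−p̂₁)/n₁) = √(0.8690·0.1310/569) = 0.01414; SE₂ = √(0.4850·0.5150/383) = 0.02554.
Independent samples: SE of the difference = √(SE₁² + SE₂²) = √(0.0001999396 + 0.0006522916) = 0.02919.
z* for 98% confidence is 2.326, so the margin of error is 2.326 × 0.02919 = 0.06790.
Point estimate p̂₁ − p̂₂ = 0.8690 − 0.4850 = 0.3840.
0.3840 ± 0.06790 → (0.316, 0.452).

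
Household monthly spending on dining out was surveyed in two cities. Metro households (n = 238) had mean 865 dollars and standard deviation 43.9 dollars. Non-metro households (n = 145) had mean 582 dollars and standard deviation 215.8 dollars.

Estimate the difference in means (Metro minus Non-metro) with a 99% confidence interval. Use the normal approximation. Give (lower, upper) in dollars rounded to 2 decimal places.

SE₁ = s₁/√n₁ = 43.9/√238 = 2.8456; SE₂ = 215.8/√145 = 17.9212.
Independent samples, unequal variances: SE_diff = √(SE₁² + SE₂²) = √(8.09743936 + 321.16940944) = 18.1457.
z* = 2.576, so margin of error = 2.576 × 18.1457 = 46.7433.
Difference in means = 865 − 582 = 283.0000.
283.0000 ± 46.7433 → (236.26, 329.74).

(236.26, 329.74)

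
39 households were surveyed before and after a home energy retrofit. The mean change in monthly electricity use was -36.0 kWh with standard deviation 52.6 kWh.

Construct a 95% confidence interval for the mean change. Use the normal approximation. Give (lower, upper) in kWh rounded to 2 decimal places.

Paired design: SE = s_d/√n = 52.6/√39 = 8.4227.
z* = 1.960; margin of error = 1.960 × 8.4227 = 16.5085.
-36.0 ± 16.5085 → (-52.51, -19.49).

(-52.51, -19.49)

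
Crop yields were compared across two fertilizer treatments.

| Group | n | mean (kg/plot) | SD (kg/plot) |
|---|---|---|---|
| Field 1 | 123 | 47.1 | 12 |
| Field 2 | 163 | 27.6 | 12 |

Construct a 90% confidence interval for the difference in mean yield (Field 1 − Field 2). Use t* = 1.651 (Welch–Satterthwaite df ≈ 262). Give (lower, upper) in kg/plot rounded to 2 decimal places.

(17.13, 21.87)

Per-group SEs: s₁/√n₁ = 12/√123 = 1.0820, s₂/√n₂ = 12/√163 = 0.9399.
Unpooled SE of the difference: √(1.170724 + 0.88341201) = 1.4332.
Margin of error = t* · SE = 1.651 × 1.4332 = 2.3662.
x̄₁ − x̄₂ = 47.1 − 27.6 = 19.5000.
CI: 19.5000 ± 2.3662 = (17.13, 21.87).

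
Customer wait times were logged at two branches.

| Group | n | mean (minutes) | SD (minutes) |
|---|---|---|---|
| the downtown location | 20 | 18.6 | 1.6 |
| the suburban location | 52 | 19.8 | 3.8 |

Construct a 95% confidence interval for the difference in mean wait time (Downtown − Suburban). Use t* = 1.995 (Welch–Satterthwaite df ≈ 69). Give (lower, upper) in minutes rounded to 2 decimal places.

(-2.47, 0.07)

SE₁ = s₁/√n₁ = 1.6/√20 = 0.3578; SE₂ = 3.8/√52 = 0.5270.
Independent samples, unequal variances: SE_diff = √(SE₁² + SE₂²) = √(0.12802084 + 0.277729) = 0.6370.
t* = 1.995, so margin of error = 1.995 × 0.6370 = 1.2708.
Difference in means = 18.6 − 19.8 = -1.2000.
-1.2000 ± 1.2708 → (-2.47, 0.07).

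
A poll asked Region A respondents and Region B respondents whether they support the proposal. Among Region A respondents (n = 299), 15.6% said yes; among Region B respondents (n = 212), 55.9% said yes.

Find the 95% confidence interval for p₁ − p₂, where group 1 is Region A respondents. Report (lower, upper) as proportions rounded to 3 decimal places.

The two standard errors are √(0.1560×0.8440/299) = 0.02098 and √(0.5590×0.4410/212) = 0.03410.
Because the samples are independent, SE_diff = √(0.02098² + 0.03410²) = 0.04004.
Using z* = 1.960 for 95%, ME = 1.960 × 0.04004 = 0.07848.
p̂₁ − p̂₂ = -0.4030; interval -0.4030 ± 0.07848 gives (-0.481, -0.325).

(-0.481, -0.325)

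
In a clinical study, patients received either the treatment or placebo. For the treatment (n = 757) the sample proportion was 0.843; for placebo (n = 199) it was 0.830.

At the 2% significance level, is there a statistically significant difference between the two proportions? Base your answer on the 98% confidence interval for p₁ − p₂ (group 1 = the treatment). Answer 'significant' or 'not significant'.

Each SE is √(p̂(1−p̂)/n): √(0.8430·0.1570/757) = 0.01322 and √(0.8300·0.1700/199) = 0.02663.
SE(p̂₁ − p̂₂) = √(SE₁² + SE₂²) = √(0.0001747684 + 0.0007091569) = 0.02973, since the two samples are independent.
At 98% confidence z* = 2.326; margin = 2.326 × 0.02973 = 0.06915.
The difference is 0.8430 − 0.8300 = 0.0130, so the interval is 0.0130 ± 0.06915 = (-0.05615, 0.08215).
The interval (-0.05615, 0.08215) contains 0, so the difference is not significant.

not significant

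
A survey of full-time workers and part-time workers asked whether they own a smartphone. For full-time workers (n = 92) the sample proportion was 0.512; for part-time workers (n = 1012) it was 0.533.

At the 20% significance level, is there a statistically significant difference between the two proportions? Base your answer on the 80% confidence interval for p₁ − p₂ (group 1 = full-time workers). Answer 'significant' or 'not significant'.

Each SE is √(p̂(1−p̂)/n): √(0.5120·0.4880/92) = 0.05211 and √(0.5330·0.4670/1012) = 0.01568.
SE(p̂₁ − p̂₂) = √(SE₁² + SE₂²) = √(0.0027154521 + 0.0002458624) = 0.05442, since the two samples are independent.
At 80% confidence z* = 1.282; margin = 1.282 × 0.05442 = 0.06977.
The difference is 0.5120 − 0.5330 = -0.0210, so the interval is -0.0210 ± 0.06977 = (-0.09077, 0.04877).
The interval (-0.09077, 0.04877) contains 0, so the difference is not significant.

not significant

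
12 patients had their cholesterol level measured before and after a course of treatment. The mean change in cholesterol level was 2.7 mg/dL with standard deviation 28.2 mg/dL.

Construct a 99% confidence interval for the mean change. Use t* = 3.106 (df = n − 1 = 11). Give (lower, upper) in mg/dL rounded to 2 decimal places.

This is a matched-pairs design, so SE = s_d/√n = 28.2/√12 = 8.1406.
Margin = 3.106 × 8.1406 = 25.2847; the interval is 2.7 ± 25.2847 = (-22.58, 27.98).

(-22.58, 27.98)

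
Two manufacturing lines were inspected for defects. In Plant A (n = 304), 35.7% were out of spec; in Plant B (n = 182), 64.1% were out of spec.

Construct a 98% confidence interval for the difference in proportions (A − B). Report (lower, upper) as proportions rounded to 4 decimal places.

(-0.3885, -0.1795)

The two standard errors are √(0.3570×0.6430/304) = 0.02748 and √(0.6410×0.3590/182) = 0.03556.
Because the samples are independent, SE_diff = √(0.02748² + 0.03556²) = 0.04494.
Using z* = 2.326 for 98%, ME = 2.326 × 0.04494 = 0.10453.
p̂₁ − p̂₂ = -0.2840; interval -0.2840 ± 0.10453 gives (-0.3885, -0.1795).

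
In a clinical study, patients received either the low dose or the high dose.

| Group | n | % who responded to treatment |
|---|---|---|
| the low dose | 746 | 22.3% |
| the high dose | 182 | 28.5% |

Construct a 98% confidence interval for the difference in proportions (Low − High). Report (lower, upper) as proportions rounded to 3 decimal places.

The two standard errors are √(0.2230×0.7770/746) = 0.01524 and √(0.2850×0.7150/182) = 0.03346.
Because the samples are independent, SE_diff = √(0.01524² + 0.03346²) = 0.03677.
Using z* = 2.326 for 98%, ME = 2.326 × 0.03677 = 0.08553.
p̂₁ − p̂₂ = -0.0620; interval -0.0620 ± 0.08553 gives (-0.148, 0.024).

(-0.148, 0.024)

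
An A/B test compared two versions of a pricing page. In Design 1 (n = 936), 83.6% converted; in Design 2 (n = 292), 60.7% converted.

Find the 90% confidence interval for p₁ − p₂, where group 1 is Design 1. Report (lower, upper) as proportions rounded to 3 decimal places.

(0.178, 0.280)

Each SE is √(p̂(1−p̂)/n): √(0.8360·0.1640/936) = 0.01210 and √(0.6070·0.3930/292) = 0.02858.
SE(p̂₁ − p̂₂) = √(SE₁² + SE₂²) = √(0.00014641 + 0.0008168164) = 0.03104, since the two samples are independent.
At 90% confidence z* = 1.645; margin = 1.645 × 0.03104 = 0.05106.
The difference is 0.8360 − 0.6070 = 0.2290, so the interval is 0.2290 ± 0.05106 = (0.178, 0.280).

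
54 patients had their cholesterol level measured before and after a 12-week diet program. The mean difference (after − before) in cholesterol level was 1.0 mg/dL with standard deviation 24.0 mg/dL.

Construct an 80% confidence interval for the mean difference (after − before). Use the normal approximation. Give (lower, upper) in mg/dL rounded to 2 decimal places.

Paired design: SE = s_d/√n = 24.0/√54 = 3.2660.
z* = 1.282; margin of error = 1.282 × 3.2660 = 4.1870.
1.0 ± 4.1870 → (-3.19, 5.19).

(-3.19, 5.19)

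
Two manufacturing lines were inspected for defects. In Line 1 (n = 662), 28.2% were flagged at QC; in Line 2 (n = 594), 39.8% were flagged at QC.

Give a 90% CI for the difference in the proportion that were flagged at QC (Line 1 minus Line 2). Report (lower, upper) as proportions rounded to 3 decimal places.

(-0.160, -0.072)

Each SE is √(p̂(1−p̂)/n): √(0.2820·0.7180/662) = 0.01749 and √(0.3980·0.6020/594) = 0.02008.
SE(p̂₁ − p̂₂) = √(SE₁² + SE₂²) = √(0.0003059001 + 0.0004032064) = 0.02663, since the two samples are independent.
At 90% confidence z* = 1.645; margin = 1.645 × 0.02663 = 0.04381.
The difference is 0.2820 − 0.3980 = -0.1160, so the interval is -0.1160 ± 0.04381 = (-0.160, -0.072).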